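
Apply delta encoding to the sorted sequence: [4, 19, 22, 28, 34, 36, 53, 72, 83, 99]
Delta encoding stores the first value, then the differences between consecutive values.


First value: 4
Deltas:
  19 - 4 = 15
  22 - 19 = 3
  28 - 22 = 6
  34 - 28 = 6
  36 - 34 = 2
  53 - 36 = 17
  72 - 53 = 19
  83 - 72 = 11
  99 - 83 = 16


Delta encoded: [4, 15, 3, 6, 6, 2, 17, 19, 11, 16]


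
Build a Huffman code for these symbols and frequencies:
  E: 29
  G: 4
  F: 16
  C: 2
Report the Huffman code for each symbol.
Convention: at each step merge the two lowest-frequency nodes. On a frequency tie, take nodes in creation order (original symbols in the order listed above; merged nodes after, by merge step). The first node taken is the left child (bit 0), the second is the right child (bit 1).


Huffman tree construction:
Step 1: Merge C(2) + G(4) = 6
Step 2: Merge (C+G)(6) + F(16) = 22
Step 3: Merge ((C+G)+F)(22) + E(29) = 51
Read each symbol's code off the tree from the root (left child = 0, right child = 1).

Codes:
  E: 1 (length 1)
  G: 001 (length 3)
  F: 01 (length 2)
  C: 000 (length 3)
Average code length: 79/51 = 1.5490 bits/symbol


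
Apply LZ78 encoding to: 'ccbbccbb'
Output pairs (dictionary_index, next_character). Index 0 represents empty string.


LZ78 encoding steps:
Dictionary: {0: ''}
Step 1: w='' (idx 0), next='c' -> output (0, 'c'), add 'c' as idx 1
Step 2: w='c' (idx 1), next='b' -> output (1, 'b'), add 'cb' as idx 2
Step 3: w='' (idx 0), next='b' -> output (0, 'b'), add 'b' as idx 3
Step 4: w='c' (idx 1), next='c' -> output (1, 'c'), add 'cc' as idx 4
Step 5: w='b' (idx 3), next='b' -> output (3, 'b'), add 'bb' as idx 5


Encoded: [(0, 'c'), (1, 'b'), (0, 'b'), (1, 'c'), (3, 'b')]


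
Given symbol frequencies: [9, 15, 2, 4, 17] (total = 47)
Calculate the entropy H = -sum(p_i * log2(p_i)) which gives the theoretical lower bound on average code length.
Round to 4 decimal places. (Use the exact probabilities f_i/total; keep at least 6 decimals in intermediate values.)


Per-symbol terms -p_i * log2(p_i) with p_i = f_i/47:
  p = 9/47 = 0.191489: log2(p) = -2.384664, -p*log2(p) = 0.456638
  p = 15/47 = 0.319149: log2(p) = -1.647698, -p*log2(p) = 0.525861
  p = 2/47 = 0.042553: log2(p) = -4.554589, -p*log2(p) = 0.193812
  p = 4/47 = 0.085106: log2(p) = -3.554589, -p*log2(p) = 0.302518
  p = 17/47 = 0.361702: log2(p) = -1.467126, -p*log2(p) = 0.530663
H = 0.456638 + 0.525861 + 0.193812 + 0.302518 + 0.530663 = 2.009492

H = 2.0095 bits/symbol


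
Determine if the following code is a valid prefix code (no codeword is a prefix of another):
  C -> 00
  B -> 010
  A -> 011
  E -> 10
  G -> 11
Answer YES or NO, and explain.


Checking each pair (does one codeword prefix another?):
  C='00' vs B='010': no prefix
  C='00' vs A='011': no prefix
  C='00' vs E='10': no prefix
  C='00' vs G='11': no prefix
  B='010' vs C='00': no prefix
  B='010' vs A='011': no prefix
  B='010' vs E='10': no prefix
  B='010' vs G='11': no prefix
  A='011' vs C='00': no prefix
  A='011' vs B='010': no prefix
  A='011' vs E='10': no prefix
  A='011' vs G='11': no prefix
  E='10' vs C='00': no prefix
  E='10' vs B='010': no prefix
  E='10' vs A='011': no prefix
  E='10' vs G='11': no prefix
  G='11' vs C='00': no prefix
  G='11' vs B='010': no prefix
  G='11' vs A='011': no prefix
  G='11' vs E='10': no prefix
No violation found over all pairs.

YES -- this is a valid prefix code. No codeword is a prefix of any other codeword.


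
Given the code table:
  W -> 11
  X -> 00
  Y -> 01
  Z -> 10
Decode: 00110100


Decoding:
00 -> X
11 -> W
01 -> Y
00 -> X


Result: XWYX


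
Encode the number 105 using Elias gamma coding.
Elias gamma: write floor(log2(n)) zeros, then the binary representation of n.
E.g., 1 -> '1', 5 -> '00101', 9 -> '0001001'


num_bits = floor(log2(105)) + 1 = 7
leading_zeros = num_bits - 1 = 6
binary(105) = 1101001

Elias gamma(105) = '000000' + '1101001' = 0000001101001 (13 bits)


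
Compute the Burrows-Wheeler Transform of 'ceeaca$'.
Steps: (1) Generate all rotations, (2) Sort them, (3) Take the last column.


Rotations (sorted):
  0: $ceeaca -> last char: a
  1: a$ceeac -> last char: c
  2: aca$cee -> last char: e
  3: ca$ceea -> last char: a
  4: ceeaca$ -> last char: $
  5: eaca$ce -> last char: e
  6: eeaca$c -> last char: c


BWT = acea$ec


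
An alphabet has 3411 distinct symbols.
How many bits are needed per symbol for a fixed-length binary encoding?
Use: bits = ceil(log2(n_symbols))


log2(3411) = 11.736
Bracket: 2^11 = 2048 < 3411 <= 2^12 = 4096
So ceil(log2(3411)) = 12

bits = ceil(log2(3411)) = ceil(11.736) = 12 bits


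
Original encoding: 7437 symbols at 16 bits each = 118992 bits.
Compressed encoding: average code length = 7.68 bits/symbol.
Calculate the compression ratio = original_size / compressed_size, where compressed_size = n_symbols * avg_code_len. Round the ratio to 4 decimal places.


original_size = n_symbols * orig_bits = 7437 * 16 = 118992 bits
compressed_size = n_symbols * avg_code_len = 7437 * 7.68 = 57116.16 bits
ratio = original_size / compressed_size = 118992 / 57116.16 = 2.0833

Compression ratio = 2.0833


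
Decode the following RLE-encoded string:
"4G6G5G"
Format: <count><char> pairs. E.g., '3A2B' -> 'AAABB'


Expanding each <count><char> pair:
  4G -> 'GGGG'
  6G -> 'GGGGGG'
  5G -> 'GGGGG'

Decoded = GGGGGGGGGGGGGGG


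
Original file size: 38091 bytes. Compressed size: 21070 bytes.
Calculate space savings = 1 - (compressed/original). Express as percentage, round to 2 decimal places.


ratio = compressed/original = 21070/38091 = 0.553149
savings = 1 - ratio = 1 - 0.553149 = 0.446851
as a percentage: 0.446851 * 100 = 44.69%

Space savings = 1 - 21070/38091 = 44.69%


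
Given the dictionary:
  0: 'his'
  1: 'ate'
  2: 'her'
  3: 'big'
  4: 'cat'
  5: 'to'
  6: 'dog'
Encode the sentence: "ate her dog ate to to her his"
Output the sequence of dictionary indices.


Look up each word in the dictionary:
  'ate' -> 1
  'her' -> 2
  'dog' -> 6
  'ate' -> 1
  'to' -> 5
  'to' -> 5
  'her' -> 2
  'his' -> 0

Encoded: [1, 2, 6, 1, 5, 5, 2, 0]


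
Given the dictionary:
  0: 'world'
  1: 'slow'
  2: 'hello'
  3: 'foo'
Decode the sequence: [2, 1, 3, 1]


Look up each index in the dictionary:
  2 -> 'hello'
  1 -> 'slow'
  3 -> 'foo'
  1 -> 'slow'

Decoded: "hello slow foo slow"


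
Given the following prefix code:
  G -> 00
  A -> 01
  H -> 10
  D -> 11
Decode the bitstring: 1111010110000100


Decoding step by step:
Bits 11 -> D
Bits 11 -> D
Bits 01 -> A
Bits 01 -> A
Bits 10 -> H
Bits 00 -> G
Bits 01 -> A
Bits 00 -> G


Decoded message: DDAAHGAG


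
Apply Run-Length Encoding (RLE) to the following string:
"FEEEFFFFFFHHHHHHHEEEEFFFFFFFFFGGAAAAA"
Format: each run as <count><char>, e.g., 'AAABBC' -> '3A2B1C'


Scanning runs left to right:
  i=0: run of 'F' x 1 -> '1F'
  i=1: run of 'E' x 3 -> '3E'
  i=4: run of 'F' x 6 -> '6F'
  i=10: run of 'H' x 7 -> '7H'
  i=17: run of 'E' x 4 -> '4E'
  i=21: run of 'F' x 9 -> '9F'
  i=30: run of 'G' x 2 -> '2G'
  i=32: run of 'A' x 5 -> '5A'

RLE = 1F3E6F7H4E9F2G5A


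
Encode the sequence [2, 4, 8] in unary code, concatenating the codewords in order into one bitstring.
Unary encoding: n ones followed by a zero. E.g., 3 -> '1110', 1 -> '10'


Encode each number as n ones followed by a terminating 0:
  2 -> 110 (3 bits)
  4 -> 11110 (5 bits)
  8 -> 111111110 (9 bits)
Total length = 3 + 5 + 9 = 17 bits.

Unary([2, 4, 8]) = 11011110111111110 (17 bits)


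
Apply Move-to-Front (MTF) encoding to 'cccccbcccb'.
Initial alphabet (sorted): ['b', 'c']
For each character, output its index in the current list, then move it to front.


MTF encoding:
'c': index 1 in ['b', 'c'] -> ['c', 'b']
'c': index 0 in ['c', 'b'] -> ['c', 'b']
'c': index 0 in ['c', 'b'] -> ['c', 'b']
'c': index 0 in ['c', 'b'] -> ['c', 'b']
'c': index 0 in ['c', 'b'] -> ['c', 'b']
'b': index 1 in ['c', 'b'] -> ['b', 'c']
'c': index 1 in ['b', 'c'] -> ['c', 'b']
'c': index 0 in ['c', 'b'] -> ['c', 'b']
'c': index 0 in ['c', 'b'] -> ['c', 'b']
'b': index 1 in ['c', 'b'] -> ['b', 'c']


Output: [1, 0, 0, 0, 0, 1, 1, 0, 0, 1]


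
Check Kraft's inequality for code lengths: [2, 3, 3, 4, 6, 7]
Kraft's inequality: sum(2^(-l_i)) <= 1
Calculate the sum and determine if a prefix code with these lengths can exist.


Sum = 2^(-2) + 2^(-3) + 2^(-3) + 2^(-4) + 2^(-6) + 2^(-7)
    = 0.25 + 0.125 + 0.125 + 0.0625 + 0.015625 + 0.0078125
    = 75/128 = 0.5859375
Since 0.5859375 <= 1, Kraft's inequality IS satisfied.
A prefix code with these lengths CAN exist.

Kraft sum = 0.5859375. Satisfied.


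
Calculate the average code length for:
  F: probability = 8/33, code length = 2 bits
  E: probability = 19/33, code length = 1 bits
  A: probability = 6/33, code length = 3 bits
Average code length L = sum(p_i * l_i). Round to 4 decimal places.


Weighted contributions p_i * l_i:
  F: (8/33) * 2 = 16/33
  E: (19/33) * 1 = 19/33
  A: (6/33) * 3 = 18/33
Sum = (16 + 19 + 18)/33 = 53/33

L = 53/33 = 1.6061 bits/symbol


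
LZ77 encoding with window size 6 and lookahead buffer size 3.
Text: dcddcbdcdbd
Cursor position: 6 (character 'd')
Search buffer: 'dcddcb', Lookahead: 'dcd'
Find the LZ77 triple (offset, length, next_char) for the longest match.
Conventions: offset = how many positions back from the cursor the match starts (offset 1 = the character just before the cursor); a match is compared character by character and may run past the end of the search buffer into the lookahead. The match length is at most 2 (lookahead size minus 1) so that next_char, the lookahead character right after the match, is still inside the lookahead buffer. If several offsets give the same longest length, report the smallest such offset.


Try each offset into the search buffer:
  offset=1 (pos 5, char 'b'): match length 0
  offset=2 (pos 4, char 'c'): match length 0
  offset=3 (pos 3, char 'd'): match length 2
  offset=4 (pos 2, char 'd'): match length 1
  offset=5 (pos 1, char 'c'): match length 0
  offset=6 (pos 0, char 'd'): match length 2
Longest match has length 2, found at offsets 3, 6; take the smallest, offset 3.
next_char = character at position 6 + 2 = 8 -> 'd'

Best match: offset=3, length=2 (matching 'dc' starting at position 3)
LZ77 triple: (3, 2, 'd')


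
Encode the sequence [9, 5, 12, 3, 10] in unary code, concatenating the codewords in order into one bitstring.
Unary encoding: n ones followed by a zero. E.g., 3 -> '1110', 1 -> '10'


Encode each number as n ones followed by a terminating 0:
  9 -> 1111111110 (10 bits)
  5 -> 111110 (6 bits)
  12 -> 1111111111110 (13 bits)
  3 -> 1110 (4 bits)
  10 -> 11111111110 (11 bits)
Total length = 10 + 6 + 13 + 4 + 11 = 44 bits.

Unary([9, 5, 12, 3, 10]) = 11111111101111101111111111110111011111111110 (44 bits)


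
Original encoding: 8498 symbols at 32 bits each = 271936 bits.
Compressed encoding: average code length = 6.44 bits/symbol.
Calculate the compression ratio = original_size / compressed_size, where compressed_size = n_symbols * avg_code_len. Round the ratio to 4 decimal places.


original_size = n_symbols * orig_bits = 8498 * 32 = 271936 bits
compressed_size = n_symbols * avg_code_len = 8498 * 6.44 = 54727.12 bits
ratio = original_size / compressed_size = 271936 / 54727.12 = 4.9689

Compression ratio = 4.9689


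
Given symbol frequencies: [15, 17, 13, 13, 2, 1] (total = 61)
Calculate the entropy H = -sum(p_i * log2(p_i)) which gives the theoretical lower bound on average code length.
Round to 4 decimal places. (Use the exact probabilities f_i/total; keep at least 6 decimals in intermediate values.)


Per-symbol terms -p_i * log2(p_i) with p_i = f_i/61:
  p = 15/61 = 0.245902: log2(p) = -2.023847, -p*log2(p) = 0.497667
  p = 17/61 = 0.278689: log2(p) = -1.843274, -p*log2(p) = 0.513699
  p = 13/61 = 0.213115: log2(p) = -2.230298, -p*log2(p) = 0.475309
  p = 13/61 = 0.213115: log2(p) = -2.230298, -p*log2(p) = 0.475309
  p = 2/61 = 0.032787: log2(p) = -4.930737, -p*log2(p) = 0.161664
  p = 1/61 = 0.016393: log2(p) = -5.930737, -p*log2(p) = 0.097225
H = 0.497667 + 0.513699 + 0.475309 + 0.475309 + 0.161664 + 0.097225 = 2.220873

H = 2.2209 bits/symbol


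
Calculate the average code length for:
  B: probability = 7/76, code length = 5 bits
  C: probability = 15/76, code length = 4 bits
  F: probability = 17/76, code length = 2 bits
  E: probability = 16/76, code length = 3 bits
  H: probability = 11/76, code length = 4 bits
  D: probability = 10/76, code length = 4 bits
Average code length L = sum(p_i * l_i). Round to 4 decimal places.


Weighted contributions p_i * l_i:
  B: (7/76) * 5 = 35/76
  C: (15/76) * 4 = 60/76
  F: (17/76) * 2 = 34/76
  E: (16/76) * 3 = 48/76
  H: (11/76) * 4 = 44/76
  D: (10/76) * 4 = 40/76
Sum = (35 + 60 + 34 + 48 + 44 + 40)/76 = 261/76

L = 261/76 = 3.4342 bits/symbol


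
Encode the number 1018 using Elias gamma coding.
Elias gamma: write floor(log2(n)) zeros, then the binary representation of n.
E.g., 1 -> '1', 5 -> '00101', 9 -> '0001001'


num_bits = floor(log2(1018)) + 1 = 10
leading_zeros = num_bits - 1 = 9
binary(1018) = 1111111010

Elias gamma(1018) = '000000000' + '1111111010' = 0000000001111111010 (19 bits)


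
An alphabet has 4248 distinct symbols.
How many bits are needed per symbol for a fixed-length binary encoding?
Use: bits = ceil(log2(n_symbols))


log2(4248) = 12.0526
Bracket: 2^12 = 4096 < 4248 <= 2^13 = 8192
So ceil(log2(4248)) = 13

bits = ceil(log2(4248)) = ceil(12.0526) = 13 bits


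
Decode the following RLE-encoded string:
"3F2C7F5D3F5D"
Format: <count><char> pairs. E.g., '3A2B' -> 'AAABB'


Expanding each <count><char> pair:
  3F -> 'FFF'
  2C -> 'CC'
  7F -> 'FFFFFFF'
  5D -> 'DDDDD'
  3F -> 'FFF'
  5D -> 'DDDDD'

Decoded = FFFCCFFFFFFFDDDDDFFFDDDDD


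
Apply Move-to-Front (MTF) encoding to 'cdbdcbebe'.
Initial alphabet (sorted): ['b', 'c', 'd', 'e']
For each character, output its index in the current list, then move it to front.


MTF encoding:
'c': index 1 in ['b', 'c', 'd', 'e'] -> ['c', 'b', 'd', 'e']
'd': index 2 in ['c', 'b', 'd', 'e'] -> ['d', 'c', 'b', 'e']
'b': index 2 in ['d', 'c', 'b', 'e'] -> ['b', 'd', 'c', 'e']
'd': index 1 in ['b', 'd', 'c', 'e'] -> ['d', 'b', 'c', 'e']
'c': index 2 in ['d', 'b', 'c', 'e'] -> ['c', 'd', 'b', 'e']
'b': index 2 in ['c', 'd', 'b', 'e'] -> ['b', 'c', 'd', 'e']
'e': index 3 in ['b', 'c', 'd', 'e'] -> ['e', 'b', 'c', 'd']
'b': index 1 in ['e', 'b', 'c', 'd'] -> ['b', 'e', 'c', 'd']
'e': index 1 in ['b', 'e', 'c', 'd'] -> ['e', 'b', 'c', 'd']


Output: [1, 2, 2, 1, 2, 2, 3, 1, 1]


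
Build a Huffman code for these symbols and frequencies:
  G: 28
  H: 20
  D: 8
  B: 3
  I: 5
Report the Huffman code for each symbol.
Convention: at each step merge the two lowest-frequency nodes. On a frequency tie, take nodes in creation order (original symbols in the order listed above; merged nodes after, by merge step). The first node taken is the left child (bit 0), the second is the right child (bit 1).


Huffman tree construction:
Step 1: Merge B(3) + I(5) = 8
Step 2: Merge D(8) + (B+I)(8) = 16
Step 3: Merge (D+(B+I))(16) + H(20) = 36
Step 4: Merge G(28) + ((D+(B+I))+H)(36) = 64
Read each symbol's code off the tree from the root (left child = 0, right child = 1).

Codes:
  G: 0 (length 1)
  H: 11 (length 2)
  D: 100 (length 3)
  B: 1010 (length 4)
  I: 1011 (length 4)
Average code length: 124/64 = 1.9375 bits/symbol


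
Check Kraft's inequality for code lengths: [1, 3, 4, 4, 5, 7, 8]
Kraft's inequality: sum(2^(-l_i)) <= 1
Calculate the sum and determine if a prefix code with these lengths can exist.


Sum = 2^(-1) + 2^(-3) + 2^(-4) + 2^(-4) + 2^(-5) + 2^(-7) + 2^(-8)
    = 0.5 + 0.125 + 0.0625 + 0.0625 + 0.03125 + 0.0078125 + 0.00390625
    = 203/256 = 0.79296875
Since 0.79296875 <= 1, Kraft's inequality IS satisfied.
A prefix code with these lengths CAN exist.

Kraft sum = 0.79296875. Satisfied.


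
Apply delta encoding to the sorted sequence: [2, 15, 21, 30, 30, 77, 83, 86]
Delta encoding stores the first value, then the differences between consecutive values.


First value: 2
Deltas:
  15 - 2 = 13
  21 - 15 = 6
  30 - 21 = 9
  30 - 30 = 0
  77 - 30 = 47
  83 - 77 = 6
  86 - 83 = 3


Delta encoded: [2, 13, 6, 9, 0, 47, 6, 3]


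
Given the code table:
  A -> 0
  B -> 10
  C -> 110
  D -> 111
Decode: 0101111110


Decoding:
0 -> A
10 -> B
111 -> D
111 -> D
0 -> A


Result: ABDDA


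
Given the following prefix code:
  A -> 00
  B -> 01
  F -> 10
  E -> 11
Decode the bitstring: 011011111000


Decoding step by step:
Bits 01 -> B
Bits 10 -> F
Bits 11 -> E
Bits 11 -> E
Bits 10 -> F
Bits 00 -> A


Decoded message: BFEEFA


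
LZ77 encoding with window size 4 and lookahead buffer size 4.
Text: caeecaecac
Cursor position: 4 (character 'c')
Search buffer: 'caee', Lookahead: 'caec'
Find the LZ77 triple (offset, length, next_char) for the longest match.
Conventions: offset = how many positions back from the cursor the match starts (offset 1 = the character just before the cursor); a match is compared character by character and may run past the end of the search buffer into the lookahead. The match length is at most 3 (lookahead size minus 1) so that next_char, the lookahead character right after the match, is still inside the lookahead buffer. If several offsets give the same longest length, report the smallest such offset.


Try each offset into the search buffer:
  offset=1 (pos 3, char 'e'): match length 0
  offset=2 (pos 2, char 'e'): match length 0
  offset=3 (pos 1, char 'a'): match length 0
  offset=4 (pos 0, char 'c'): match length 3
Longest match has length 3 at offset 4.
next_char = character at position 4 + 3 = 7 -> 'c'

Best match: offset=4, length=3 (matching 'cae' starting at position 0)
LZ77 triple: (4, 3, 'c')


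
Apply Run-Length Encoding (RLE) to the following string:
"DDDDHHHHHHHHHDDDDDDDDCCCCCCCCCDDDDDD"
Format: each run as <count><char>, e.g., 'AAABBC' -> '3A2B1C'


Scanning runs left to right:
  i=0: run of 'D' x 4 -> '4D'
  i=4: run of 'H' x 9 -> '9H'
  i=13: run of 'D' x 8 -> '8D'
  i=21: run of 'C' x 9 -> '9C'
  i=30: run of 'D' x 6 -> '6D'

RLE = 4D9H8D9C6D


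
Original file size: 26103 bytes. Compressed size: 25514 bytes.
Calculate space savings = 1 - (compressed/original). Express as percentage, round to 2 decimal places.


ratio = compressed/original = 25514/26103 = 0.977436
savings = 1 - ratio = 1 - 0.977436 = 0.022564
as a percentage: 0.022564 * 100 = 2.26%

Space savings = 1 - 25514/26103 = 2.26%


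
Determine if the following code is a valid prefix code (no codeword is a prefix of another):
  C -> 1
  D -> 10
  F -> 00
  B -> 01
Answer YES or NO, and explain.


Checking each pair (does one codeword prefix another?):
  C='1' vs D='10': prefix -- VIOLATION

NO -- this is NOT a valid prefix code. C (1) is a prefix of D (10).


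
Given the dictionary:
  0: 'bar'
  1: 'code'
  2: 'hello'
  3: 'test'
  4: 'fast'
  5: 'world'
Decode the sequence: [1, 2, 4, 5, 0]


Look up each index in the dictionary:
  1 -> 'code'
  2 -> 'hello'
  4 -> 'fast'
  5 -> 'world'
  0 -> 'bar'

Decoded: "code hello fast world bar"


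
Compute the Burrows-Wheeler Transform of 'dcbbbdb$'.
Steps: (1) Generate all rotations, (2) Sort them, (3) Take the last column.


Rotations (sorted):
  0: $dcbbbdb -> last char: b
  1: b$dcbbbd -> last char: d
  2: bbbdb$dc -> last char: c
  3: bbdb$dcb -> last char: b
  4: bdb$dcbb -> last char: b
  5: cbbbdb$d -> last char: d
  6: db$dcbbb -> last char: b
  7: dcbbbdb$ -> last char: $


BWT = bdcbbdb$


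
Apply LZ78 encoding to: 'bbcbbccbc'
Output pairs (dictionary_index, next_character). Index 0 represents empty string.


LZ78 encoding steps:
Dictionary: {0: ''}
Step 1: w='' (idx 0), next='b' -> output (0, 'b'), add 'b' as idx 1
Step 2: w='b' (idx 1), next='c' -> output (1, 'c'), add 'bc' as idx 2
Step 3: w='b' (idx 1), next='b' -> output (1, 'b'), add 'bb' as idx 3
Step 4: w='' (idx 0), next='c' -> output (0, 'c'), add 'c' as idx 4
Step 5: w='c' (idx 4), next='b' -> output (4, 'b'), add 'cb' as idx 5
Step 6: w='c' (idx 4), end of input -> output (4, '')


Encoded: [(0, 'b'), (1, 'c'), (1, 'b'), (0, 'c'), (4, 'b'), (4, '')]


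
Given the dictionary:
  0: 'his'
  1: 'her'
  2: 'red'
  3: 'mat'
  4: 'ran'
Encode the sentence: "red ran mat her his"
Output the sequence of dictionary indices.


Look up each word in the dictionary:
  'red' -> 2
  'ran' -> 4
  'mat' -> 3
  'her' -> 1
  'his' -> 0

Encoded: [2, 4, 3, 1, 0]


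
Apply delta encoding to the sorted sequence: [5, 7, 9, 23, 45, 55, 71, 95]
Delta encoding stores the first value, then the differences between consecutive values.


First value: 5
Deltas:
  7 - 5 = 2
  9 - 7 = 2
  23 - 9 = 14
  45 - 23 = 22
  55 - 45 = 10
  71 - 55 = 16
  95 - 71 = 24


Delta encoded: [5, 2, 2, 14, 22, 10, 16, 24]


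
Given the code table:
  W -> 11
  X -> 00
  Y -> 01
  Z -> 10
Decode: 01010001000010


Decoding:
01 -> Y
01 -> Y
00 -> X
01 -> Y
00 -> X
00 -> X
10 -> Z


Result: YYXYXXZ


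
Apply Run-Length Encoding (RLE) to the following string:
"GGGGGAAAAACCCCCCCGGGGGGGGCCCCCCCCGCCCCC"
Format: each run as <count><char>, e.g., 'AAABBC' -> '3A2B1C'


Scanning runs left to right:
  i=0: run of 'G' x 5 -> '5G'
  i=5: run of 'A' x 5 -> '5A'
  i=10: run of 'C' x 7 -> '7C'
  i=17: run of 'G' x 8 -> '8G'
  i=25: run of 'C' x 8 -> '8C'
  i=33: run of 'G' x 1 -> '1G'
  i=34: run of 'C' x 5 -> '5C'

RLE = 5G5A7C8G8C1G5C


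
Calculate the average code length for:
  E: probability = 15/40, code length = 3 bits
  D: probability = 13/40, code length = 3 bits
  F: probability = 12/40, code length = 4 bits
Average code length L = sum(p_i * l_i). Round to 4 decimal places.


Weighted contributions p_i * l_i:
  E: (15/40) * 3 = 45/40
  D: (13/40) * 3 = 39/40
  F: (12/40) * 4 = 48/40
Sum = (45 + 39 + 48)/40 = 132/40

L = 132/40 = 3.3000 bits/symbol


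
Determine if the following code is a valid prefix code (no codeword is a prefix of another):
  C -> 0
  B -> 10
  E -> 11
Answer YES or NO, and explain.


Checking each pair (does one codeword prefix another?):
  C='0' vs B='10': no prefix
  C='0' vs E='11': no prefix
  B='10' vs C='0': no prefix
  B='10' vs E='11': no prefix
  E='11' vs C='0': no prefix
  E='11' vs B='10': no prefix
No violation found over all pairs.

YES -- this is a valid prefix code. No codeword is a prefix of any other codeword.


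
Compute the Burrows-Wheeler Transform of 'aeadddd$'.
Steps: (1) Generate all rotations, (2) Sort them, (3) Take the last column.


Rotations (sorted):
  0: $aeadddd -> last char: d
  1: adddd$ae -> last char: e
  2: aeadddd$ -> last char: $
  3: d$aeaddd -> last char: d
  4: dd$aeadd -> last char: d
  5: ddd$aead -> last char: d
  6: dddd$aea -> last char: a
  7: eadddd$a -> last char: a


BWT = de$dddaa


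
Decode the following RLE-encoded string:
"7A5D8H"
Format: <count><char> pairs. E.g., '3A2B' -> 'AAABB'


Expanding each <count><char> pair:
  7A -> 'AAAAAAA'
  5D -> 'DDDDD'
  8H -> 'HHHHHHHH'

Decoded = AAAAAAADDDDDHHHHHHHH


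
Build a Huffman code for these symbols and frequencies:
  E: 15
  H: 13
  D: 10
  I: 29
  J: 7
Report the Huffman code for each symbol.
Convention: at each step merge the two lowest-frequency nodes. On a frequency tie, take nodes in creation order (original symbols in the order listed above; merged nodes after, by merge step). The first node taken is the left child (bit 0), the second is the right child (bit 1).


Huffman tree construction:
Step 1: Merge J(7) + D(10) = 17
Step 2: Merge H(13) + E(15) = 28
Step 3: Merge (J+D)(17) + (H+E)(28) = 45
Step 4: Merge I(29) + ((J+D)+(H+E))(45) = 74
Read each symbol's code off the tree from the root (left child = 0, right child = 1).

Codes:
  E: 111 (length 3)
  H: 110 (length 3)
  D: 101 (length 3)
  I: 0 (length 1)
  J: 100 (length 3)
Average code length: 164/74 = 2.2162 bits/symbol


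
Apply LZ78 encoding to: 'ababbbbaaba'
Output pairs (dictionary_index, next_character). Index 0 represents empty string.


LZ78 encoding steps:
Dictionary: {0: ''}
Step 1: w='' (idx 0), next='a' -> output (0, 'a'), add 'a' as idx 1
Step 2: w='' (idx 0), next='b' -> output (0, 'b'), add 'b' as idx 2
Step 3: w='a' (idx 1), next='b' -> output (1, 'b'), add 'ab' as idx 3
Step 4: w='b' (idx 2), next='b' -> output (2, 'b'), add 'bb' as idx 4
Step 5: w='b' (idx 2), next='a' -> output (2, 'a'), add 'ba' as idx 5
Step 6: w='ab' (idx 3), next='a' -> output (3, 'a'), add 'aba' as idx 6


Encoded: [(0, 'a'), (0, 'b'), (1, 'b'), (2, 'b'), (2, 'a'), (3, 'a')]


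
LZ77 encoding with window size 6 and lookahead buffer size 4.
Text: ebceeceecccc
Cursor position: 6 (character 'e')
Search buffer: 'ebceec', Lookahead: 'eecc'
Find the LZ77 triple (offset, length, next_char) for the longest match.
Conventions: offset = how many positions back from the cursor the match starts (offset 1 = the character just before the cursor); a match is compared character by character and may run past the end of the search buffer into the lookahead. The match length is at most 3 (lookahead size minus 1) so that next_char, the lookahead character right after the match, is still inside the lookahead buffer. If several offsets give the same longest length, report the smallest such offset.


Try each offset into the search buffer:
  offset=1 (pos 5, char 'c'): match length 0
  offset=2 (pos 4, char 'e'): match length 1
  offset=3 (pos 3, char 'e'): match length 3
  offset=4 (pos 2, char 'c'): match length 0
  offset=5 (pos 1, char 'b'): match length 0
  offset=6 (pos 0, char 'e'): match length 1
Longest match has length 3 at offset 3.
next_char = character at position 6 + 3 = 9 -> 'c'

Best match: offset=3, length=3 (matching 'eec' starting at position 3)
LZ77 triple: (3, 3, 'c')


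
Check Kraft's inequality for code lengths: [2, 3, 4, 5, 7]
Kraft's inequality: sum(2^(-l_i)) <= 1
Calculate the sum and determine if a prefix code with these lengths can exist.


Sum = 2^(-2) + 2^(-3) + 2^(-4) + 2^(-5) + 2^(-7)
    = 0.25 + 0.125 + 0.0625 + 0.03125 + 0.0078125
    = 61/128 = 0.4765625
Since 0.4765625 <= 1, Kraft's inequality IS satisfied.
A prefix code with these lengths CAN exist.

Kraft sum = 0.4765625. Satisfied.


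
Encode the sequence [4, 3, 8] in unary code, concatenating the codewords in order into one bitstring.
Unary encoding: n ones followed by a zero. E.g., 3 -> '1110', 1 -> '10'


Encode each number as n ones followed by a terminating 0:
  4 -> 11110 (5 bits)
  3 -> 1110 (4 bits)
  8 -> 111111110 (9 bits)
Total length = 5 + 4 + 9 = 18 bits.

Unary([4, 3, 8]) = 111101110111111110 (18 bits)


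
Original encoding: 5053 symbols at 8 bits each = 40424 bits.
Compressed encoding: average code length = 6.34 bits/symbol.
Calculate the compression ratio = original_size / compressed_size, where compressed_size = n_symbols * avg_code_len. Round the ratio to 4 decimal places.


original_size = n_symbols * orig_bits = 5053 * 8 = 40424 bits
compressed_size = n_symbols * avg_code_len = 5053 * 6.34 = 32036.02 bits
ratio = original_size / compressed_size = 40424 / 32036.02 = 1.2618

Compression ratio = 1.2618


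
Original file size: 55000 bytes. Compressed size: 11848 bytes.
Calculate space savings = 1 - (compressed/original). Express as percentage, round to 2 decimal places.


ratio = compressed/original = 11848/55000 = 0.215418
savings = 1 - ratio = 1 - 0.215418 = 0.784582
as a percentage: 0.784582 * 100 = 78.46%

Space savings = 1 - 11848/55000 = 78.46%


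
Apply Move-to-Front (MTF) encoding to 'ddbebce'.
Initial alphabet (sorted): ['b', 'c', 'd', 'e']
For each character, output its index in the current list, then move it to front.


MTF encoding:
'd': index 2 in ['b', 'c', 'd', 'e'] -> ['d', 'b', 'c', 'e']
'd': index 0 in ['d', 'b', 'c', 'e'] -> ['d', 'b', 'c', 'e']
'b': index 1 in ['d', 'b', 'c', 'e'] -> ['b', 'd', 'c', 'e']
'e': index 3 in ['b', 'd', 'c', 'e'] -> ['e', 'b', 'd', 'c']
'b': index 1 in ['e', 'b', 'd', 'c'] -> ['b', 'e', 'd', 'c']
'c': index 3 in ['b', 'e', 'd', 'c'] -> ['c', 'b', 'e', 'd']
'e': index 2 in ['c', 'b', 'e', 'd'] -> ['e', 'c', 'b', 'd']


Output: [2, 0, 1, 3, 1, 3, 2]


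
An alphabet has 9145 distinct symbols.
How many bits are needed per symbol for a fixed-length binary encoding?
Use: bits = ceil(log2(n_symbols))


log2(9145) = 13.1588
Bracket: 2^13 = 8192 < 9145 <= 2^14 = 16384
So ceil(log2(9145)) = 14

bits = ceil(log2(9145)) = ceil(13.1588) = 14 bits


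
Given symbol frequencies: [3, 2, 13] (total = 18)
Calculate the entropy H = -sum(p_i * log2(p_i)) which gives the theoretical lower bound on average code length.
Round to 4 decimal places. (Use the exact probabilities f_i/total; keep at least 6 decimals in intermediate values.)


Per-symbol terms -p_i * log2(p_i) with p_i = f_i/18:
  p = 3/18 = 0.166667: log2(p) = -2.584963, -p*log2(p) = 0.430827
  p = 2/18 = 0.111111: log2(p) = -3.169925, -p*log2(p) = 0.352214
  p = 13/18 = 0.722222: log2(p) = -0.469485, -p*log2(p) = 0.339073
H = 0.430827 + 0.352214 + 0.339073 = 1.122114

H = 1.1221 bits/symbol


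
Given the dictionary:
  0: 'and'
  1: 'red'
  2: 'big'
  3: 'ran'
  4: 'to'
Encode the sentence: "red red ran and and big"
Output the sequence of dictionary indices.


Look up each word in the dictionary:
  'red' -> 1
  'red' -> 1
  'ran' -> 3
  'and' -> 0
  'and' -> 0
  'big' -> 2

Encoded: [1, 1, 3, 0, 0, 2]


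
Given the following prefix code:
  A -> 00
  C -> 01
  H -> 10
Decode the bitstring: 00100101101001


Decoding step by step:
Bits 00 -> A
Bits 10 -> H
Bits 01 -> C
Bits 01 -> C
Bits 10 -> H
Bits 10 -> H
Bits 01 -> C


Decoded message: AHCCHHC


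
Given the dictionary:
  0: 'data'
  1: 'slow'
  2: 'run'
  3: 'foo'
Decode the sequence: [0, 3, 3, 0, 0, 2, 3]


Look up each index in the dictionary:
  0 -> 'data'
  3 -> 'foo'
  3 -> 'foo'
  0 -> 'data'
  0 -> 'data'
  2 -> 'run'
  3 -> 'foo'

Decoded: "data foo foo data data run foo"


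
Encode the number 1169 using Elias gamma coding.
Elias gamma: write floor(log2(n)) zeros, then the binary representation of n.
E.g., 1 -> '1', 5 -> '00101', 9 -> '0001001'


num_bits = floor(log2(1169)) + 1 = 11
leading_zeros = num_bits - 1 = 10
binary(1169) = 10010010001

Elias gamma(1169) = '0000000000' + '10010010001' = 000000000010010010001 (21 bits)


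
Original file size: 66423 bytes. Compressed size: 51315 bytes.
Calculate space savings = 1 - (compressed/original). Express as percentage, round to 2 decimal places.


ratio = compressed/original = 51315/66423 = 0.772549
savings = 1 - ratio = 1 - 0.772549 = 0.227451
as a percentage: 0.227451 * 100 = 22.75%

Space savings = 1 - 51315/66423 = 22.75%


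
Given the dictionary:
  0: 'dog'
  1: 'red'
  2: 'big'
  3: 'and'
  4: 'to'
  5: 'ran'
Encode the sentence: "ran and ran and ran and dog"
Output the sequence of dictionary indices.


Look up each word in the dictionary:
  'ran' -> 5
  'and' -> 3
  'ran' -> 5
  'and' -> 3
  'ran' -> 5
  'and' -> 3
  'dog' -> 0

Encoded: [5, 3, 5, 3, 5, 3, 0]


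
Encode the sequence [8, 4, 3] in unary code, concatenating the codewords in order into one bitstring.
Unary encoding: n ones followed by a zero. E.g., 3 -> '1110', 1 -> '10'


Encode each number as n ones followed by a terminating 0:
  8 -> 111111110 (9 bits)
  4 -> 11110 (5 bits)
  3 -> 1110 (4 bits)
Total length = 9 + 5 + 4 = 18 bits.

Unary([8, 4, 3]) = 111111110111101110 (18 bits)


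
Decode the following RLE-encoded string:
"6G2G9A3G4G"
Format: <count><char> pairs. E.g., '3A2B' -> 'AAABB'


Expanding each <count><char> pair:
  6G -> 'GGGGGG'
  2G -> 'GG'
  9A -> 'AAAAAAAAA'
  3G -> 'GGG'
  4G -> 'GGGG'

Decoded = GGGGGGGGAAAAAAAAAGGGGGGG


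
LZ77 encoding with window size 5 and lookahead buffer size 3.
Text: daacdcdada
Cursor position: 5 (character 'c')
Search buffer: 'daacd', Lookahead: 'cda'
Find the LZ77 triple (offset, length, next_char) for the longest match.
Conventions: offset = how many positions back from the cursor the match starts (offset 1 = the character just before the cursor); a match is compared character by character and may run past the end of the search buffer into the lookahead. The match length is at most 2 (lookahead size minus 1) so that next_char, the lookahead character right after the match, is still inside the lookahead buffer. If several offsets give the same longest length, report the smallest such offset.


Try each offset into the search buffer:
  offset=1 (pos 4, char 'd'): match length 0
  offset=2 (pos 3, char 'c'): match length 2
  offset=3 (pos 2, char 'a'): match length 0
  offset=4 (pos 1, char 'a'): match length 0
  offset=5 (pos 0, char 'd'): match length 0
Longest match has length 2 at offset 2.
next_char = character at position 5 + 2 = 7 -> 'a'

Best match: offset=2, length=2 (matching 'cd' starting at position 3)
LZ77 triple: (2, 2, 'a')


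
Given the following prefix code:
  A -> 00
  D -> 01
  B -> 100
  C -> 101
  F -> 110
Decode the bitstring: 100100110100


Decoding step by step:
Bits 100 -> B
Bits 100 -> B
Bits 110 -> F
Bits 100 -> B


Decoded message: BBFB


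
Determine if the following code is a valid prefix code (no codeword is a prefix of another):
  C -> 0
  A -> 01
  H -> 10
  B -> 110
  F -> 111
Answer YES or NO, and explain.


Checking each pair (does one codeword prefix another?):
  C='0' vs A='01': prefix -- VIOLATION

NO -- this is NOT a valid prefix code. C (0) is a prefix of A (01).


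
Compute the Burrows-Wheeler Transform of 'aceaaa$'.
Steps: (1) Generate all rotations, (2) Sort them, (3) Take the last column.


Rotations (sorted):
  0: $aceaaa -> last char: a
  1: a$aceaa -> last char: a
  2: aa$acea -> last char: a
  3: aaa$ace -> last char: e
  4: aceaaa$ -> last char: $
  5: ceaaa$a -> last char: a
  6: eaaa$ac -> last char: c


BWT = aaae$ac


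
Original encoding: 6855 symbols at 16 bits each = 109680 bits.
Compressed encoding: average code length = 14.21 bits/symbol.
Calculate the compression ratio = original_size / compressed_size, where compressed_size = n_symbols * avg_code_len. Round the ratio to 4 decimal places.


original_size = n_symbols * orig_bits = 6855 * 16 = 109680 bits
compressed_size = n_symbols * avg_code_len = 6855 * 14.21 = 97409.55 bits
ratio = original_size / compressed_size = 109680 / 97409.55 = 1.126

Compression ratio = 1.126


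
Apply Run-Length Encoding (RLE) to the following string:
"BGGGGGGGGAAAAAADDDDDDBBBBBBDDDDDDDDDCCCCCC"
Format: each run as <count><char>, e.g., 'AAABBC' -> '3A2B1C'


Scanning runs left to right:
  i=0: run of 'B' x 1 -> '1B'
  i=1: run of 'G' x 8 -> '8G'
  i=9: run of 'A' x 6 -> '6A'
  i=15: run of 'D' x 6 -> '6D'
  i=21: run of 'B' x 6 -> '6B'
  i=27: run of 'D' x 9 -> '9D'
  i=36: run of 'C' x 6 -> '6C'

RLE = 1B8G6A6D6B9D6C


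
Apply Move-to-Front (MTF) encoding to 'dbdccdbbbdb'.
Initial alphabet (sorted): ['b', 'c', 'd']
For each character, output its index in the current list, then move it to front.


MTF encoding:
'd': index 2 in ['b', 'c', 'd'] -> ['d', 'b', 'c']
'b': index 1 in ['d', 'b', 'c'] -> ['b', 'd', 'c']
'd': index 1 in ['b', 'd', 'c'] -> ['d', 'b', 'c']
'c': index 2 in ['d', 'b', 'c'] -> ['c', 'd', 'b']
'c': index 0 in ['c', 'd', 'b'] -> ['c', 'd', 'b']
'd': index 1 in ['c', 'd', 'b'] -> ['d', 'c', 'b']
'b': index 2 in ['d', 'c', 'b'] -> ['b', 'd', 'c']
'b': index 0 in ['b', 'd', 'c'] -> ['b', 'd', 'c']
'b': index 0 in ['b', 'd', 'c'] -> ['b', 'd', 'c']
'd': index 1 in ['b', 'd', 'c'] -> ['d', 'b', 'c']
'b': index 1 in ['d', 'b', 'c'] -> ['b', 'd', 'c']


Output: [2, 1, 1, 2, 0, 1, 2, 0, 0, 1, 1]


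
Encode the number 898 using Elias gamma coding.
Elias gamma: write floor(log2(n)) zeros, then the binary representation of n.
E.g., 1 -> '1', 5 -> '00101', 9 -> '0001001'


num_bits = floor(log2(898)) + 1 = 10
leading_zeros = num_bits - 1 = 9
binary(898) = 1110000010

Elias gamma(898) = '000000000' + '1110000010' = 0000000001110000010 (19 bits)


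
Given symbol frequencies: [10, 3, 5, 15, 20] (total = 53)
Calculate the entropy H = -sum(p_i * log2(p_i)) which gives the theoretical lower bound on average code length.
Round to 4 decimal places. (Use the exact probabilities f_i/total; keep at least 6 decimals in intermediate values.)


Per-symbol terms -p_i * log2(p_i) with p_i = f_i/53:
  p = 10/53 = 0.188679: log2(p) = -2.405992, -p*log2(p) = 0.453961
  p = 3/53 = 0.056604: log2(p) = -4.142958, -p*log2(p) = 0.234507
  p = 5/53 = 0.094340: log2(p) = -3.405992, -p*log2(p) = 0.321320
  p = 15/53 = 0.283019: log2(p) = -1.821030, -p*log2(p) = 0.515386
  p = 20/53 = 0.377358: log2(p) = -1.405992, -p*log2(p) = 0.530563
H = 0.453961 + 0.234507 + 0.321320 + 0.515386 + 0.530563 = 2.055737

H = 2.0557 bits/symbol


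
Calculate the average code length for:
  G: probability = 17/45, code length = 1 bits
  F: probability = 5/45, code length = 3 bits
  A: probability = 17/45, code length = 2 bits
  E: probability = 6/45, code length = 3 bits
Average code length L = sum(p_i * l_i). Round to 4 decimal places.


Weighted contributions p_i * l_i:
  G: (17/45) * 1 = 17/45
  F: (5/45) * 3 = 15/45
  A: (17/45) * 2 = 34/45
  E: (6/45) * 3 = 18/45
Sum = (17 + 15 + 34 + 18)/45 = 84/45

L = 84/45 = 1.8667 bits/symbol


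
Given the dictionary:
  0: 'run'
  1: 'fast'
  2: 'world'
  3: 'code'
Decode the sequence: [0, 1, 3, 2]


Look up each index in the dictionary:
  0 -> 'run'
  1 -> 'fast'
  3 -> 'code'
  2 -> 'world'

Decoded: "run fast code world"


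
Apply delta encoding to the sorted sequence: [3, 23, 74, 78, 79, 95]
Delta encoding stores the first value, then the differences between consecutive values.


First value: 3
Deltas:
  23 - 3 = 20
  74 - 23 = 51
  78 - 74 = 4
  79 - 78 = 1
  95 - 79 = 16


Delta encoded: [3, 20, 51, 4, 1, 16]


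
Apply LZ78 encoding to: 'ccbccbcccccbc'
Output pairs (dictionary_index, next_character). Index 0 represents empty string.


LZ78 encoding steps:
Dictionary: {0: ''}
Step 1: w='' (idx 0), next='c' -> output (0, 'c'), add 'c' as idx 1
Step 2: w='c' (idx 1), next='b' -> output (1, 'b'), add 'cb' as idx 2
Step 3: w='c' (idx 1), next='c' -> output (1, 'c'), add 'cc' as idx 3
Step 4: w='' (idx 0), next='b' -> output (0, 'b'), add 'b' as idx 4
Step 5: w='cc' (idx 3), next='c' -> output (3, 'c'), add 'ccc' as idx 5
Step 6: w='cc' (idx 3), next='b' -> output (3, 'b'), add 'ccb' as idx 6
Step 7: w='c' (idx 1), end of input -> output (1, '')


Encoded: [(0, 'c'), (1, 'b'), (1, 'c'), (0, 'b'), (3, 'c'), (3, 'b'), (1, '')]


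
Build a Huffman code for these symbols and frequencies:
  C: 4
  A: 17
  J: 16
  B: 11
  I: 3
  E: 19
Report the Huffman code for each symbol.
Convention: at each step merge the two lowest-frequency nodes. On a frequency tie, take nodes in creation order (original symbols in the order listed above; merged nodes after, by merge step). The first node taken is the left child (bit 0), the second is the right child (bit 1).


Huffman tree construction:
Step 1: Merge I(3) + C(4) = 7
Step 2: Merge (I+C)(7) + B(11) = 18
Step 3: Merge J(16) + A(17) = 33
Step 4: Merge ((I+C)+B)(18) + E(19) = 37
Step 5: Merge (J+A)(33) + (((I+C)+B)+E)(37) = 70
Read each symbol's code off the tree from the root (left child = 0, right child = 1).

Codes:
  C: 1001 (length 4)
  A: 01 (length 2)
  J: 00 (length 2)
  B: 101 (length 3)
  I: 1000 (length 4)
  E: 11 (length 2)
Average code length: 165/70 = 2.3571 bits/symbol


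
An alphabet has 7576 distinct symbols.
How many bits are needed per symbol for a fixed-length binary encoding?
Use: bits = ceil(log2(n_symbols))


log2(7576) = 12.8872
Bracket: 2^12 = 4096 < 7576 <= 2^13 = 8192
So ceil(log2(7576)) = 13

bits = ceil(log2(7576)) = ceil(12.8872) = 13 bits


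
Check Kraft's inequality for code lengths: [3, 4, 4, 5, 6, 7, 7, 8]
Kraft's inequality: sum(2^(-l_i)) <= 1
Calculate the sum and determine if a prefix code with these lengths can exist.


Sum = 2^(-3) + 2^(-4) + 2^(-4) + 2^(-5) + 2^(-6) + 2^(-7) + 2^(-7) + 2^(-8)
    = 0.125 + 0.0625 + 0.0625 + 0.03125 + 0.015625 + 0.0078125 + 0.0078125 + 0.00390625
    = 81/256 = 0.31640625
Since 0.31640625 <= 1, Kraft's inequality IS satisfied.
A prefix code with these lengths CAN exist.

Kraft sum = 0.31640625. Satisfied.
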